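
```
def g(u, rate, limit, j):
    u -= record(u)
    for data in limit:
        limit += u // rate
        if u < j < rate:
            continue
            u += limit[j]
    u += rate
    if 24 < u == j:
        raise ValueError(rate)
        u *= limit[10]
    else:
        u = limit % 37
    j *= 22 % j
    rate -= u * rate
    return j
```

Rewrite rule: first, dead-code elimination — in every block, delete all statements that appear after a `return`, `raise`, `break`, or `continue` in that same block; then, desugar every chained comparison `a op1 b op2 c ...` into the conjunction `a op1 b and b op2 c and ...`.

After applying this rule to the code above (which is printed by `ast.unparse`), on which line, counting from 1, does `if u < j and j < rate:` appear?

Transformed code:
def g(u, rate, limit, j):
    u -= record(u)
    for data in limit:
        limit += u // rate
        if u < j and j < rate:
            continue
    u += rate
    if 24 < u and u == j:
        raise ValueError(rate)
    else:
        u = limit % 37
    j *= 22 % j
    rate -= u * rate
    return j

5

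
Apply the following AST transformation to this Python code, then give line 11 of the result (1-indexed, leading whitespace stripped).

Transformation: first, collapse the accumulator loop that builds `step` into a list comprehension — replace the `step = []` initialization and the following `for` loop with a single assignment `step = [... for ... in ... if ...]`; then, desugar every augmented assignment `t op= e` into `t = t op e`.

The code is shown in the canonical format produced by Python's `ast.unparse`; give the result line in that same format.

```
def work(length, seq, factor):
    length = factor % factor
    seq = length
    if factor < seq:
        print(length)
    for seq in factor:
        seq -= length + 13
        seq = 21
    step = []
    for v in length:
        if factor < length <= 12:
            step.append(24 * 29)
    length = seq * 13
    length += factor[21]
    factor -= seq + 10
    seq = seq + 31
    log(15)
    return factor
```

Transformed code:
def work(length, seq, factor):
    length = factor % factor
    seq = length
    if factor < seq:
        print(length)
    for seq in factor:
        seq = seq - (length + 13)
        seq = 21
    step = [24 * 29 for v in length if factor < length <= 12]
    length = seq * 13
    length = length + factor[21]
    factor = factor - (seq + 10)
    seq = seq + 31
    log(15)
    return factor

length = length + factor[21]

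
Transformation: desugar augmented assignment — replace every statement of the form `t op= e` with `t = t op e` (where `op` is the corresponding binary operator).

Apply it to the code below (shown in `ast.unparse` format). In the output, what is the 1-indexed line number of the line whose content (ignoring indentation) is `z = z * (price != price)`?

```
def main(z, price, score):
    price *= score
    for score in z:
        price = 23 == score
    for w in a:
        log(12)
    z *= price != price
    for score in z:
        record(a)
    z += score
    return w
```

Transformed code:
def main(z, price, score):
    price = price * score
    for score in z:
        price = 23 == score
    for w in a:
        log(12)
    z = z * (price != price)
    for score in z:
        record(a)
    z = z + score
    return w

7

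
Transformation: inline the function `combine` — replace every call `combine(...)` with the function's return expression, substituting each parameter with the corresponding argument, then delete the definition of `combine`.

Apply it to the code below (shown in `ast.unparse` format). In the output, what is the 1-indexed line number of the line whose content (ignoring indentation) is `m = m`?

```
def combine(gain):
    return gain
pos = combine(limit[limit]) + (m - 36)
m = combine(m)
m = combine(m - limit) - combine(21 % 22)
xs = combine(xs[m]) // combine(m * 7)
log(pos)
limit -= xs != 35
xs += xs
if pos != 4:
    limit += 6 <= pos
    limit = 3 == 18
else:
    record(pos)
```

Transformed code:
pos = limit[limit] + (m - 36)
m = m
m = m - limit - 21 % 22
xs = xs[m] // (m * 7)
log(pos)
limit -= xs != 35
xs += xs
if pos != 4:
    limit += 6 <= pos
    limit = 3 == 18
else:
    record(pos)

2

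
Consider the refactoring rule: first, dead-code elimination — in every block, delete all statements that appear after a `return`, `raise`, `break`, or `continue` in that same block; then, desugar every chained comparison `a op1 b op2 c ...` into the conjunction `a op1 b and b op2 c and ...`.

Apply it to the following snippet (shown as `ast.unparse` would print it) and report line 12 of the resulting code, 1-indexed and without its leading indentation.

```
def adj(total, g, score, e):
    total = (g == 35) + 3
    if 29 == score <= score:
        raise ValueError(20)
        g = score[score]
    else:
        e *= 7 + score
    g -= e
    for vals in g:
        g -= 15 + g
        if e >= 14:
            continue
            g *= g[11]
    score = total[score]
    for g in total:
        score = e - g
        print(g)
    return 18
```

Transformed code:
def adj(total, g, score, e):
    total = (g == 35) + 3
    if 29 == score and score <= score:
        raise ValueError(20)
    else:
        e *= 7 + score
    g -= e
    for vals in g:
        g -= 15 + g
        if e >= 14:
            continue
    score = total[score]
    for g in total:
        score = e - g
        print(g)
    return 18

score = total[score]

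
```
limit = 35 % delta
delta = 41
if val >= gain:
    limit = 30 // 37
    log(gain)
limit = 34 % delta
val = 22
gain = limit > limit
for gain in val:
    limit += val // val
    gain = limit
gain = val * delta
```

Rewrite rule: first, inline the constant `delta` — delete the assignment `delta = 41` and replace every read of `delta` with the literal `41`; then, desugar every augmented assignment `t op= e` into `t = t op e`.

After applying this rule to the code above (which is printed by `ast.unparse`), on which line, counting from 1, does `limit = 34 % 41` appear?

5

Transformed code:
limit = 35 % 41
if val >= gain:
    limit = 30 // 37
    log(gain)
limit = 34 % 41
val = 22
gain = limit > limit
for gain in val:
    limit = limit + val // val
    gain = limit
gain = val * 41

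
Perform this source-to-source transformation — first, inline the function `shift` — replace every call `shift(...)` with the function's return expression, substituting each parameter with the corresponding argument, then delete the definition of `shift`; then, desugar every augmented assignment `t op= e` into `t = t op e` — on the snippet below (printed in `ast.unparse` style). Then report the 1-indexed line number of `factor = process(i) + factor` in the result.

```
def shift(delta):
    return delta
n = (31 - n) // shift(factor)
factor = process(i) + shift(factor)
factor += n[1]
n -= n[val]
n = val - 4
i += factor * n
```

2

Transformed code:
n = (31 - n) // factor
factor = process(i) + factor
factor = factor + n[1]
n = n - n[val]
n = val - 4
i = i + factor * n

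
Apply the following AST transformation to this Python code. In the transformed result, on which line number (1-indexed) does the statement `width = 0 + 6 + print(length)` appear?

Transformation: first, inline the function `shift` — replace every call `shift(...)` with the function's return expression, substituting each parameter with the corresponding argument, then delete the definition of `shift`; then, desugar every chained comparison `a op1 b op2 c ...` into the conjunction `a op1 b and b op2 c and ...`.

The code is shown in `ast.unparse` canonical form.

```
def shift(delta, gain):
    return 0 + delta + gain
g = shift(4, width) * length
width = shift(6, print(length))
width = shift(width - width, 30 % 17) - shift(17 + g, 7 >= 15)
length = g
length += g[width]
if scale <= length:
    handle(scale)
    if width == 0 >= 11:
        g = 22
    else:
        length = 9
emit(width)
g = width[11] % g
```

Transformed code:
g = (0 + 4 + width) * length
width = 0 + 6 + print(length)
width = 0 + (width - width) + 30 % 17 - (0 + (17 + g) + (7 >= 15))
length = g
length += g[width]
if scale <= length:
    handle(scale)
    if width == 0 and 0 >= 11:
        g = 22
    else:
        length = 9
emit(width)
g = width[11] % g

2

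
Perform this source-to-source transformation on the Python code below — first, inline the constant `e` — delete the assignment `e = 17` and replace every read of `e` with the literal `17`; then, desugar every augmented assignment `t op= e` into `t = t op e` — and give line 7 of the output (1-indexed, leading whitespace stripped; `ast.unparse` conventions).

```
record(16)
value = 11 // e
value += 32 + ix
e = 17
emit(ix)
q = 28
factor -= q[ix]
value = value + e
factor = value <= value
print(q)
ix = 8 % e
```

value = value + 17

Transformed code:
record(16)
value = 11 // 17
value = value + (32 + ix)
emit(ix)
q = 28
factor = factor - q[ix]
value = value + 17
factor = value <= value
print(q)
ix = 8 % 17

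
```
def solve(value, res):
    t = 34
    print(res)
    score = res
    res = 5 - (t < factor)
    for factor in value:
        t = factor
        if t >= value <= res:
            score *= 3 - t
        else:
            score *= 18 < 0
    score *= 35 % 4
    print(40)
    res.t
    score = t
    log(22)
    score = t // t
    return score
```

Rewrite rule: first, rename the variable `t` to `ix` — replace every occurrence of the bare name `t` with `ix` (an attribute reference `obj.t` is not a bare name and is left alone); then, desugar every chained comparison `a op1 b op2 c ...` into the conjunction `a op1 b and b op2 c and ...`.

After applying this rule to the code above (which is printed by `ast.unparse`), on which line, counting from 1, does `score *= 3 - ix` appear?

9

Transformed code:
def solve(value, res):
    ix = 34
    print(res)
    score = res
    res = 5 - (ix < factor)
    for factor in value:
        ix = factor
        if ix >= value and value <= res:
            score *= 3 - ix
        else:
            score *= 18 < 0
    score *= 35 % 4
    print(40)
    res.t
    score = ix
    log(22)
    score = ix // ix
    return score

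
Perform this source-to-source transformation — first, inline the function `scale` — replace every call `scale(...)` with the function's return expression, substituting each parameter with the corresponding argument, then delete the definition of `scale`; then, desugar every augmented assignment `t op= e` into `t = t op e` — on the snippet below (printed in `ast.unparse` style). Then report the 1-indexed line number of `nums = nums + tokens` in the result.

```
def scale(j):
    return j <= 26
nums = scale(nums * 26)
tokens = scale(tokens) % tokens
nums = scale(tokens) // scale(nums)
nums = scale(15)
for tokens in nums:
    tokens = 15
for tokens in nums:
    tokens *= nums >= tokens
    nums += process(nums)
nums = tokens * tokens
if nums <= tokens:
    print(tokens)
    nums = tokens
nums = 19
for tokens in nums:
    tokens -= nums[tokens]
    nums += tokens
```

17

Transformed code:
nums = nums * 26 <= 26
tokens = (tokens <= 26) % tokens
nums = (tokens <= 26) // (nums <= 26)
nums = 15 <= 26
for tokens in nums:
    tokens = 15
for tokens in nums:
    tokens = tokens * (nums >= tokens)
    nums = nums + process(nums)
nums = tokens * tokens
if nums <= tokens:
    print(tokens)
    nums = tokens
nums = 19
for tokens in nums:
    tokens = tokens - nums[tokens]
    nums = nums + tokens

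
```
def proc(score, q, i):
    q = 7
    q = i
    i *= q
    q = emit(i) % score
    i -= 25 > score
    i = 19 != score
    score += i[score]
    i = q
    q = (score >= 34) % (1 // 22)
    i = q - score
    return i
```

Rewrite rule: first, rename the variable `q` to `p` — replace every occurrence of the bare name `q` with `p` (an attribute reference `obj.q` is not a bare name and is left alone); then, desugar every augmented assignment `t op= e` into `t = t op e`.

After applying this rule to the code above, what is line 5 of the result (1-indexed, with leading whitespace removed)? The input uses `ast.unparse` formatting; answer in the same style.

Transformed code:
def proc(score, p, i):
    p = 7
    p = i
    i = i * p
    p = emit(i) % score
    i = i - (25 > score)
    i = 19 != score
    score = score + i[score]
    i = p
    p = (score >= 34) % (1 // 22)
    i = p - score
    return i

p = emit(i) % score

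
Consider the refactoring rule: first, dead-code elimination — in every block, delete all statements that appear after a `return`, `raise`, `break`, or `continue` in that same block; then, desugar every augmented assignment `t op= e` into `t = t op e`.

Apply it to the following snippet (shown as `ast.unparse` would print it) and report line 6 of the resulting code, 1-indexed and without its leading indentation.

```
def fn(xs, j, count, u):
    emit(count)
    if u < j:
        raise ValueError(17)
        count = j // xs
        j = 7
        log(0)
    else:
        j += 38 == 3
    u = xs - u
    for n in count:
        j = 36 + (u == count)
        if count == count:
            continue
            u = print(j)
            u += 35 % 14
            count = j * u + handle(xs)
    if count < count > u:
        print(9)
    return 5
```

Transformed code:
def fn(xs, j, count, u):
    emit(count)
    if u < j:
        raise ValueError(17)
    else:
        j = j + (38 == 3)
    u = xs - u
    for n in count:
        j = 36 + (u == count)
        if count == count:
            continue
    if count < count > u:
        print(9)
    return 5

j = j + (38 == 3)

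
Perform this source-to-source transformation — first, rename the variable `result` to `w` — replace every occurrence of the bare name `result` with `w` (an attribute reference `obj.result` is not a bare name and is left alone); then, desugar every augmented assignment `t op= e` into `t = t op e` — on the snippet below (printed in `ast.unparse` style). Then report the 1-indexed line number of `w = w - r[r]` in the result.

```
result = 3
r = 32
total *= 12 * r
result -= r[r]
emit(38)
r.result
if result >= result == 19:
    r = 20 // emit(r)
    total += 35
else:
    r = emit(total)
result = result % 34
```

Transformed code:
w = 3
r = 32
total = total * (12 * r)
w = w - r[r]
emit(38)
r.result
if w >= w == 19:
    r = 20 // emit(r)
    total = total + 35
else:
    r = emit(total)
w = w % 34

4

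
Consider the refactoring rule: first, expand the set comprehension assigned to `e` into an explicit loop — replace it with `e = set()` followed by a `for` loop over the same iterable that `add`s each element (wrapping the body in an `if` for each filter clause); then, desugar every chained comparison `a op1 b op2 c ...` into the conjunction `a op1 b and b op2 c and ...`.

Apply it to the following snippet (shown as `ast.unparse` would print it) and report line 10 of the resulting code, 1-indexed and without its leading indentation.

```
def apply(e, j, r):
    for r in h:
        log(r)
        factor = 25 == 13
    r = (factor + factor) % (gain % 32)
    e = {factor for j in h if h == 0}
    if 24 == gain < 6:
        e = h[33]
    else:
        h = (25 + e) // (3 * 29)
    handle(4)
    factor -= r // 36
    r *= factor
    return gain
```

Transformed code:
def apply(e, j, r):
    for r in h:
        log(r)
        factor = 25 == 13
    r = (factor + factor) % (gain % 32)
    e = set()
    for j in h:
        if h == 0:
            e.add(factor)
    if 24 == gain and gain < 6:
        e = h[33]
    else:
        h = (25 + e) // (3 * 29)
    handle(4)
    factor -= r // 36
    r *= factor
    return gain

if 24 == gain and gain < 6:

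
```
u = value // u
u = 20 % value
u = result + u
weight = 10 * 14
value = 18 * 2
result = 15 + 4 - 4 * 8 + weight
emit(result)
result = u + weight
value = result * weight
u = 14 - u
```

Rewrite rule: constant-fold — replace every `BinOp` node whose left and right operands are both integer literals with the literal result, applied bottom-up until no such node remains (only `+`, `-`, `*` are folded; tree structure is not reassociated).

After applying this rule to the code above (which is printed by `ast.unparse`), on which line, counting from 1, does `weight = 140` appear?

Transformed code:
u = value // u
u = 20 % value
u = result + u
weight = 140
value = 36
result = -13 + weight
emit(result)
result = u + weight
value = result * weight
u = 14 - u

4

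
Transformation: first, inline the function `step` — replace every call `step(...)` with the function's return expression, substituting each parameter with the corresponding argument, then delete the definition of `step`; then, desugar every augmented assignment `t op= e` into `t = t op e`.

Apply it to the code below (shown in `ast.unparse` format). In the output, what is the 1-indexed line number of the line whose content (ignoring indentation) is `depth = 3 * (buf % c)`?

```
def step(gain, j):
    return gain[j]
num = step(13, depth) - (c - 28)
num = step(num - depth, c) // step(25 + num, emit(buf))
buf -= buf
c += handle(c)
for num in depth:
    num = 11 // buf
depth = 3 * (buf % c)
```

Transformed code:
num = 13[depth] - (c - 28)
num = (num - depth)[c] // (25 + num)[emit(buf)]
buf = buf - buf
c = c + handle(c)
for num in depth:
    num = 11 // buf
depth = 3 * (buf % c)

7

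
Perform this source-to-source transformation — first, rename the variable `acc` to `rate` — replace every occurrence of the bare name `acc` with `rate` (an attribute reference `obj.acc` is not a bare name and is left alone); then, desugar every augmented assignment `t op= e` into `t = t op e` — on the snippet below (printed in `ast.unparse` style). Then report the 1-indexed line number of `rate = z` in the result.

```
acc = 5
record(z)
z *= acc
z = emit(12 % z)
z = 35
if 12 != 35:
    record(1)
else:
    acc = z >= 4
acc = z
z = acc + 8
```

10

Transformed code:
rate = 5
record(z)
z = z * rate
z = emit(12 % z)
z = 35
if 12 != 35:
    record(1)
else:
    rate = z >= 4
rate = z
z = rate + 8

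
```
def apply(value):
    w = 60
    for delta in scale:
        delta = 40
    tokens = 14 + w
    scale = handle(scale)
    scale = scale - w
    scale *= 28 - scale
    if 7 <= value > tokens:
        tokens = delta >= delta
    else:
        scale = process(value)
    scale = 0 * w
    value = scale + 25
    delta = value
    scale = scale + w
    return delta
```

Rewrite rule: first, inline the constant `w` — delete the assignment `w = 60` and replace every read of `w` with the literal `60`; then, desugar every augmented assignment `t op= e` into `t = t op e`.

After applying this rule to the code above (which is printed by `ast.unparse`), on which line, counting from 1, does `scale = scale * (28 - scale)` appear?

7

Transformed code:
def apply(value):
    for delta in scale:
        delta = 40
    tokens = 14 + 60
    scale = handle(scale)
    scale = scale - 60
    scale = scale * (28 - scale)
    if 7 <= value > tokens:
        tokens = delta >= delta
    else:
        scale = process(value)
    scale = 0 * 60
    value = scale + 25
    delta = value
    scale = scale + 60
    return delta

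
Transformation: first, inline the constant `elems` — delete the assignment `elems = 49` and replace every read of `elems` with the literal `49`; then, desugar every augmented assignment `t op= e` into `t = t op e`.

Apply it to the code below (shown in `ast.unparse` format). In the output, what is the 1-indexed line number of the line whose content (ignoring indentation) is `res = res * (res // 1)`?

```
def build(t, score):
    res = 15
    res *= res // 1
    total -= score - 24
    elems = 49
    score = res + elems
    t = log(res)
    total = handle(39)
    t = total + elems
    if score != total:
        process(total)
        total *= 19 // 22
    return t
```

Transformed code:
def build(t, score):
    res = 15
    res = res * (res // 1)
    total = total - (score - 24)
    score = res + 49
    t = log(res)
    total = handle(39)
    t = total + 49
    if score != total:
        process(total)
        total = total * (19 // 22)
    return t

3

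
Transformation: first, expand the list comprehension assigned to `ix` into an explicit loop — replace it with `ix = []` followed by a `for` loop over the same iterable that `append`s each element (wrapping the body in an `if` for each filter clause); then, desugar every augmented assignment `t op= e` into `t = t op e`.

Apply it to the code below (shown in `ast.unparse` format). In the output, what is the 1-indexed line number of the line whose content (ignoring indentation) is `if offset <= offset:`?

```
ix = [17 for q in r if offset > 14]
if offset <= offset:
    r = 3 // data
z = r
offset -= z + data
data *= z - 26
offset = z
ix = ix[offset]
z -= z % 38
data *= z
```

5

Transformed code:
ix = []
for q in r:
    if offset > 14:
        ix.append(17)
if offset <= offset:
    r = 3 // data
z = r
offset = offset - (z + data)
data = data * (z - 26)
offset = z
ix = ix[offset]
z = z - z % 38
data = data * z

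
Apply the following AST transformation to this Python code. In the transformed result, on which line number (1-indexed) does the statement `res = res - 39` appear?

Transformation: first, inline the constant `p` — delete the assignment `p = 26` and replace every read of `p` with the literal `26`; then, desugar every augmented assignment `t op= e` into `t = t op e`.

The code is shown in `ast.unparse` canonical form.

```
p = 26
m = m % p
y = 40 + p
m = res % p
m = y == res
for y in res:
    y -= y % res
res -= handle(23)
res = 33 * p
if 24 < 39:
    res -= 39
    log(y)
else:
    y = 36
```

10

Transformed code:
m = m % 26
y = 40 + 26
m = res % 26
m = y == res
for y in res:
    y = y - y % res
res = res - handle(23)
res = 33 * 26
if 24 < 39:
    res = res - 39
    log(y)
else:
    y = 36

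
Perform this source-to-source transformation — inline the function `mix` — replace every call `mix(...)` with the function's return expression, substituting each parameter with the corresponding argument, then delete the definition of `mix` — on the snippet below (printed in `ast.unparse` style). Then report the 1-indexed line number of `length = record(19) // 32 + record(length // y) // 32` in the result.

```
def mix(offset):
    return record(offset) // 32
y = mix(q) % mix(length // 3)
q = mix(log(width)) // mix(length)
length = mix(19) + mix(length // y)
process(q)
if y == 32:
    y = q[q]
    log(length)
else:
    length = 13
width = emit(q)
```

3

Transformed code:
y = record(q) // 32 % (record(length // 3) // 32)
q = record(log(width)) // 32 // (record(length) // 32)
length = record(19) // 32 + record(length // y) // 32
process(q)
if y == 32:
    y = q[q]
    log(length)
else:
    length = 13
width = emit(q)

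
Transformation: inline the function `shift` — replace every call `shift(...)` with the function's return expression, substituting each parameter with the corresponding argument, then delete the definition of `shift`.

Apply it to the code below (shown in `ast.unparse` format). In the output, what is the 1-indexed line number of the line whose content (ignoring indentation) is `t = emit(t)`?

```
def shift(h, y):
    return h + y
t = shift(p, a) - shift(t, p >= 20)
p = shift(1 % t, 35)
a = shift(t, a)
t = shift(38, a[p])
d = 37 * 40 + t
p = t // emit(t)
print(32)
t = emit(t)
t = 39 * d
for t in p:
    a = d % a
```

Transformed code:
t = p + a - (t + (p >= 20))
p = 1 % t + 35
a = t + a
t = 38 + a[p]
d = 37 * 40 + t
p = t // emit(t)
print(32)
t = emit(t)
t = 39 * d
for t in p:
    a = d % a

8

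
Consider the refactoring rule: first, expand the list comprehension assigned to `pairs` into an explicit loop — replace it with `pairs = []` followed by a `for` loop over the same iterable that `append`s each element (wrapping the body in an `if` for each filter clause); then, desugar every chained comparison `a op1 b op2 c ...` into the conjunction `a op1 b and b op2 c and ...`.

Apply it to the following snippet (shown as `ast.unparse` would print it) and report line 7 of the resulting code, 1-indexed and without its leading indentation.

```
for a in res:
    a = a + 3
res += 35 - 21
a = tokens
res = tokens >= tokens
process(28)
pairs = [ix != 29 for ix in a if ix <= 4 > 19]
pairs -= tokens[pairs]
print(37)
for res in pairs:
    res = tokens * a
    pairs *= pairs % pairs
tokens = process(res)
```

pairs = []

Transformed code:
for a in res:
    a = a + 3
res += 35 - 21
a = tokens
res = tokens >= tokens
process(28)
pairs = []
for ix in a:
    if ix <= 4 and 4 > 19:
        pairs.append(ix != 29)
pairs -= tokens[pairs]
print(37)
for res in pairs:
    res = tokens * a
    pairs *= pairs % pairs
tokens = process(res)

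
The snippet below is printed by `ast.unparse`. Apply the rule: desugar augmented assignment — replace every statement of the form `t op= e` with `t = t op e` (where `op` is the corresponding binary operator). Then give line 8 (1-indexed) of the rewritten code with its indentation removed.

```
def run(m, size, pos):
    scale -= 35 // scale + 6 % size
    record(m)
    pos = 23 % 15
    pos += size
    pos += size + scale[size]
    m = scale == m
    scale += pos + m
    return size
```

Transformed code:
def run(m, size, pos):
    scale = scale - (35 // scale + 6 % size)
    record(m)
    pos = 23 % 15
    pos = pos + size
    pos = pos + (size + scale[size])
    m = scale == m
    scale = scale + (pos + m)
    return size

scale = scale + (pos + m)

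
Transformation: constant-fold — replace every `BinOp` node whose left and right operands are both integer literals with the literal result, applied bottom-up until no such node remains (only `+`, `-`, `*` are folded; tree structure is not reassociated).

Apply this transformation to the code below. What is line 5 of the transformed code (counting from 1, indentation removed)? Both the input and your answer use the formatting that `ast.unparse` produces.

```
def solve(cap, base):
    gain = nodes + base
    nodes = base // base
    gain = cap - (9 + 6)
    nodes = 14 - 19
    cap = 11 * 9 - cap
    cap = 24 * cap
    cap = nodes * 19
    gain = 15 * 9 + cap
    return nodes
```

Transformed code:
def solve(cap, base):
    gain = nodes + base
    nodes = base // base
    gain = cap - 15
    nodes = -5
    cap = 99 - cap
    cap = 24 * cap
    cap = nodes * 19
    gain = 135 + cap
    return nodes

nodes = -5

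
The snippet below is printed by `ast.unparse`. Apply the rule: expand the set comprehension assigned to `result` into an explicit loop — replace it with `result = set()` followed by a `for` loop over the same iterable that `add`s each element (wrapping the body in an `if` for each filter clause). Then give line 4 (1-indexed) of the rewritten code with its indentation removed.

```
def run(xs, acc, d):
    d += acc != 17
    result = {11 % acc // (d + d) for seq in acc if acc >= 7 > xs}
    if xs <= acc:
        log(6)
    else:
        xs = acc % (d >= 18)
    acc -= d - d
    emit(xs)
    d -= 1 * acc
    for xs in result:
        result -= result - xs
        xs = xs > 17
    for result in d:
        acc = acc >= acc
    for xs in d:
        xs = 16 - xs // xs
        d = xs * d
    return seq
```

Transformed code:
def run(xs, acc, d):
    d += acc != 17
    result = set()
    for seq in acc:
        if acc >= 7 > xs:
            result.add(11 % acc // (d + d))
    if xs <= acc:
        log(6)
    else:
        xs = acc % (d >= 18)
    acc -= d - d
    emit(xs)
    d -= 1 * acc
    for xs in result:
        result -= result - xs
        xs = xs > 17
    for result in d:
        acc = acc >= acc
    for xs in d:
        xs = 16 - xs // xs
        d = xs * d
    return seq

for seq in acc:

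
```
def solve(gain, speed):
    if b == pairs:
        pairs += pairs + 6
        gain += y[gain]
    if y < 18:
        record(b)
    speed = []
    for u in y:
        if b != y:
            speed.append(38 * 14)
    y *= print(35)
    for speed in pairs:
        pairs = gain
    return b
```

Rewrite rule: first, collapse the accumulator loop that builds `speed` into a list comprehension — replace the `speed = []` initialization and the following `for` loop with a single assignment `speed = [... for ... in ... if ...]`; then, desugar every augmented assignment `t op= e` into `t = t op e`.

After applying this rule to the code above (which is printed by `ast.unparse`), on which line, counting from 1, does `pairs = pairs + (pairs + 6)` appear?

Transformed code:
def solve(gain, speed):
    if b == pairs:
        pairs = pairs + (pairs + 6)
        gain = gain + y[gain]
    if y < 18:
        record(b)
    speed = [38 * 14 for u in y if b != y]
    y = y * print(35)
    for speed in pairs:
        pairs = gain
    return b

3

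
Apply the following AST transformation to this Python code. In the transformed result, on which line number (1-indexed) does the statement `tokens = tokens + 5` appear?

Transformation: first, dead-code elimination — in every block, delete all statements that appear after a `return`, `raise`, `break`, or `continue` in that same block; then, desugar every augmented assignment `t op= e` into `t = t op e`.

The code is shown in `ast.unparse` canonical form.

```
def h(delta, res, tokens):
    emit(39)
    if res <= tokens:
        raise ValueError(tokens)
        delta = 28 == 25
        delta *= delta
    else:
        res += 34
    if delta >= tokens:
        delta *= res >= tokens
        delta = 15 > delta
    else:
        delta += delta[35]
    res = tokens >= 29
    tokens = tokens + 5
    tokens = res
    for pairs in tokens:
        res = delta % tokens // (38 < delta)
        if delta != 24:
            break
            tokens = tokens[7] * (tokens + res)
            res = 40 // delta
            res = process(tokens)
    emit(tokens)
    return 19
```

Transformed code:
def h(delta, res, tokens):
    emit(39)
    if res <= tokens:
        raise ValueError(tokens)
    else:
        res = res + 34
    if delta >= tokens:
        delta = delta * (res >= tokens)
        delta = 15 > delta
    else:
        delta = delta + delta[35]
    res = tokens >= 29
    tokens = tokens + 5
    tokens = res
    for pairs in tokens:
        res = delta % tokens // (38 < delta)
        if delta != 24:
            break
    emit(tokens)
    return 19

13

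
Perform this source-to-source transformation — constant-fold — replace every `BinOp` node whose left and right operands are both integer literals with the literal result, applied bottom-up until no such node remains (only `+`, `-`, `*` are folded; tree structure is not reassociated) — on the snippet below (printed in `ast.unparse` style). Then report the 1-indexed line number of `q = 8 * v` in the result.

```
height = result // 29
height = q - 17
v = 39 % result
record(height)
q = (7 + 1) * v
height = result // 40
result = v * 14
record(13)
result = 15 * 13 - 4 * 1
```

5

Transformed code:
height = result // 29
height = q - 17
v = 39 % result
record(height)
q = 8 * v
height = result // 40
result = v * 14
record(13)
result = 191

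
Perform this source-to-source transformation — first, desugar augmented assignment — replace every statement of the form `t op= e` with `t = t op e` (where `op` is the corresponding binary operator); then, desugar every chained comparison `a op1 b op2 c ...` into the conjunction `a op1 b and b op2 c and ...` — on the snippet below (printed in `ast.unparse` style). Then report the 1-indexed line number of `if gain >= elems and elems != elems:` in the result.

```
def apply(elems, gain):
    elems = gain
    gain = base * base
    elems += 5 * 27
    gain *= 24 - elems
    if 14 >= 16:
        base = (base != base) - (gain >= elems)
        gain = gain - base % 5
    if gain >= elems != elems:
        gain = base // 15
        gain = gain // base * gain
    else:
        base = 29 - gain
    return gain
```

Transformed code:
def apply(elems, gain):
    elems = gain
    gain = base * base
    elems = elems + 5 * 27
    gain = gain * (24 - elems)
    if 14 >= 16:
        base = (base != base) - (gain >= elems)
        gain = gain - base % 5
    if gain >= elems and elems != elems:
        gain = base // 15
        gain = gain // base * gain
    else:
        base = 29 - gain
    return gain

9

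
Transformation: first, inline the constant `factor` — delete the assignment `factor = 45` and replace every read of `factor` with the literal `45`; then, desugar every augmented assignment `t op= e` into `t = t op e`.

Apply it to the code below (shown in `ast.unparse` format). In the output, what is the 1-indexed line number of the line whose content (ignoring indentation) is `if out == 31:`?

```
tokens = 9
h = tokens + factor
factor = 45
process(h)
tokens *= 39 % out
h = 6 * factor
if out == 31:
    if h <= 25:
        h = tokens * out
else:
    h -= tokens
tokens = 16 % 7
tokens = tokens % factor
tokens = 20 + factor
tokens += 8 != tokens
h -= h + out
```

6

Transformed code:
tokens = 9
h = tokens + 45
process(h)
tokens = tokens * (39 % out)
h = 6 * 45
if out == 31:
    if h <= 25:
        h = tokens * out
else:
    h = h - tokens
tokens = 16 % 7
tokens = tokens % 45
tokens = 20 + 45
tokens = tokens + (8 != tokens)
h = h - (h + out)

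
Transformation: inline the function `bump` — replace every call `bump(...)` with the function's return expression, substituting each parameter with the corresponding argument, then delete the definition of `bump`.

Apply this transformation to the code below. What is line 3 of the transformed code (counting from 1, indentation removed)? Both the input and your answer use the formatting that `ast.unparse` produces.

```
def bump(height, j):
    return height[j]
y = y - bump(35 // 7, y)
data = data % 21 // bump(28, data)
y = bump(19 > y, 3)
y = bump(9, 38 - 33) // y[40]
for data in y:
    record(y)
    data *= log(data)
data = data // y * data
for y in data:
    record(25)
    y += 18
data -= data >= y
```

y = (19 > y)[3]

Transformed code:
y = y - (35 // 7)[y]
data = data % 21 // 28[data]
y = (19 > y)[3]
y = 9[38 - 33] // y[40]
for data in y:
    record(y)
    data *= log(data)
data = data // y * data
for y in data:
    record(25)
    y += 18
data -= data >= y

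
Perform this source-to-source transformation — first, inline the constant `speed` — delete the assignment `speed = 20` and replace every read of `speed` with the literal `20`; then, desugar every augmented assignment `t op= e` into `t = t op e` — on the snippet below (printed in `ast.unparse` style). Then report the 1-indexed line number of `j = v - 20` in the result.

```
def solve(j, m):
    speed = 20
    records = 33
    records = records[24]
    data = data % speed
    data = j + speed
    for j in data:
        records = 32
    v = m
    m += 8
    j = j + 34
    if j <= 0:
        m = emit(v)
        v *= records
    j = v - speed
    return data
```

Transformed code:
def solve(j, m):
    records = 33
    records = records[24]
    data = data % 20
    data = j + 20
    for j in data:
        records = 32
    v = m
    m = m + 8
    j = j + 34
    if j <= 0:
        m = emit(v)
        v = v * records
    j = v - 20
    return data

14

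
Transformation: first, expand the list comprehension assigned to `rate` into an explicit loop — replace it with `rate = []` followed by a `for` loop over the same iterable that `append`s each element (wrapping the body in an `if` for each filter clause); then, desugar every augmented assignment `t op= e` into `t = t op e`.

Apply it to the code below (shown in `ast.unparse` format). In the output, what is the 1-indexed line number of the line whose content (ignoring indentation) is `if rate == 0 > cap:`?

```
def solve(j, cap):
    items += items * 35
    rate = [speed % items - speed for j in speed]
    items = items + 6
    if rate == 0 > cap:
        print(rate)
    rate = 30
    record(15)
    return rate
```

Transformed code:
def solve(j, cap):
    items = items + items * 35
    rate = []
    for j in speed:
        rate.append(speed % items - speed)
    items = items + 6
    if rate == 0 > cap:
        print(rate)
    rate = 30
    record(15)
    return rate

7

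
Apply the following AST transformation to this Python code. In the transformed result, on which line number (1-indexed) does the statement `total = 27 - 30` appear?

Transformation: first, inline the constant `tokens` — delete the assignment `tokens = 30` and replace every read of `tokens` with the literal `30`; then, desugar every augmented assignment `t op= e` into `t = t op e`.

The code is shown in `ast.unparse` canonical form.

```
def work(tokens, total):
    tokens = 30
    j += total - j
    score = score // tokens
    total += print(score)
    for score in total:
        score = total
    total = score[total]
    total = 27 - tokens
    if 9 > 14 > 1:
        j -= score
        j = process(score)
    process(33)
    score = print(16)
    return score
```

8

Transformed code:
def work(tokens, total):
    j = j + (total - j)
    score = score // 30
    total = total + print(score)
    for score in total:
        score = total
    total = score[total]
    total = 27 - 30
    if 9 > 14 > 1:
        j = j - score
        j = process(score)
    process(33)
    score = print(16)
    return score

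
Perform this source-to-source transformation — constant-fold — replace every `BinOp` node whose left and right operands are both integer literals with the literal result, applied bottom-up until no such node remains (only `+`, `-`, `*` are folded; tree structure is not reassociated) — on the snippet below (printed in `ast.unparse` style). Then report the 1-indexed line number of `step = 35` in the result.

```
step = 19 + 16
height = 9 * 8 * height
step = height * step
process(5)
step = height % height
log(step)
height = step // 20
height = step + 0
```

Transformed code:
step = 35
height = 72 * height
step = height * step
process(5)
step = height % height
log(step)
height = step // 20
height = step + 0

1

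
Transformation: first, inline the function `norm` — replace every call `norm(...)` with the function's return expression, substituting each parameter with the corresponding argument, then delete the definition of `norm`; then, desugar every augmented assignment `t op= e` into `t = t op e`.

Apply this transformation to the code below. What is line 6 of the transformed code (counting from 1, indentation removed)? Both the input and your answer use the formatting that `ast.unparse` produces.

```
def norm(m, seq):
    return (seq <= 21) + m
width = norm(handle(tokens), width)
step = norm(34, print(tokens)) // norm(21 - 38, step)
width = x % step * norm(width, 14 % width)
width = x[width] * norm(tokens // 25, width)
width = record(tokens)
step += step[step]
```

Transformed code:
width = (width <= 21) + handle(tokens)
step = ((print(tokens) <= 21) + 34) // ((step <= 21) + (21 - 38))
width = x % step * ((14 % width <= 21) + width)
width = x[width] * ((width <= 21) + tokens // 25)
width = record(tokens)
step = step + step[step]

step = step + step[step]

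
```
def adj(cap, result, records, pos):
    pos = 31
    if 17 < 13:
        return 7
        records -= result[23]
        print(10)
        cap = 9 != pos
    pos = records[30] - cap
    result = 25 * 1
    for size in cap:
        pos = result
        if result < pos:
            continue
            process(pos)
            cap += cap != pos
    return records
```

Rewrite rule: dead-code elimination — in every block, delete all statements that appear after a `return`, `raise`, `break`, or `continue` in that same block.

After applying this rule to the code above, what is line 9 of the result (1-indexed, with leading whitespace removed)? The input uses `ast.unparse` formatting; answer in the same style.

if result < pos:

Transformed code:
def adj(cap, result, records, pos):
    pos = 31
    if 17 < 13:
        return 7
    pos = records[30] - cap
    result = 25 * 1
    for size in cap:
        pos = result
        if result < pos:
            continue
    return records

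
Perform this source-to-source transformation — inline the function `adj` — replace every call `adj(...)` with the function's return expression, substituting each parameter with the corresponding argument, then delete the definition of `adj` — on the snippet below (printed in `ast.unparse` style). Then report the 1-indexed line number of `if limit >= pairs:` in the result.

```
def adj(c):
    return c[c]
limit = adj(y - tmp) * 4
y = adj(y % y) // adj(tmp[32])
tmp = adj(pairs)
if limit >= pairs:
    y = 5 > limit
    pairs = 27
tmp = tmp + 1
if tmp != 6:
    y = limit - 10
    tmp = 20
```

4

Transformed code:
limit = (y - tmp)[y - tmp] * 4
y = (y % y)[y % y] // tmp[32][tmp[32]]
tmp = pairs[pairs]
if limit >= pairs:
    y = 5 > limit
    pairs = 27
tmp = tmp + 1
if tmp != 6:
    y = limit - 10
    tmp = 20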